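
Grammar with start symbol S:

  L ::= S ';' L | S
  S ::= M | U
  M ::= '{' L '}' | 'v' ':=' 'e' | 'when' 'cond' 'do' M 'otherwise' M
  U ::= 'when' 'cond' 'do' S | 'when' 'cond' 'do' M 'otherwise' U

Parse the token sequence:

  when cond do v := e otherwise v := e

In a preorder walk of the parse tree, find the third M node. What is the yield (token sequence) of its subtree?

[S [M when cond do [M v := e] otherwise [M v := e]]]

v := e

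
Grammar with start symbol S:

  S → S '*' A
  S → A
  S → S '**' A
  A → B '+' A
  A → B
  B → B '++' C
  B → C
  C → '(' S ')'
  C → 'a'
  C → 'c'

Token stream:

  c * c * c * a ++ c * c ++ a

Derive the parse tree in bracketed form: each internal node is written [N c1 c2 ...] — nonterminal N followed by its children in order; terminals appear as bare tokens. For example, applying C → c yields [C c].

[S [S [S [S [S [A [B [C c]]]] * [A [B [C c]]]] * [A [B [C c]]]] * [A [B [B [C a]] ++ [C c]]]] * [A [B [B [C c]] ++ [C a]]]]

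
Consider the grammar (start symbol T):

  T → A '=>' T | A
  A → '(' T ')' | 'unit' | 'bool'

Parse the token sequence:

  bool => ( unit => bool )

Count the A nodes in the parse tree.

[T [A bool] => [T [A ( [T [A unit] => [T [A bool]]] )]]]

4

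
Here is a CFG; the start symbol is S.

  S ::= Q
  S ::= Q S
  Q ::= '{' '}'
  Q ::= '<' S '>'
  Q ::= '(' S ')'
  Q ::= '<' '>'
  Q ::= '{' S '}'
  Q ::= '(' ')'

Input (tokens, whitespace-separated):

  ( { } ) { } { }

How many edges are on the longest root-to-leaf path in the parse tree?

[S [Q ( [S [Q { }]] )] [S [Q { }] [S [Q { }]]]]

4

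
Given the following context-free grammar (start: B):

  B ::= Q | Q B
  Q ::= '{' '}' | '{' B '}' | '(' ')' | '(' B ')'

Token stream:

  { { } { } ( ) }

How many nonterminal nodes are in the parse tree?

[B [Q { [B [Q { }] [B [Q { }] [B [Q ( )]]]] }]]

8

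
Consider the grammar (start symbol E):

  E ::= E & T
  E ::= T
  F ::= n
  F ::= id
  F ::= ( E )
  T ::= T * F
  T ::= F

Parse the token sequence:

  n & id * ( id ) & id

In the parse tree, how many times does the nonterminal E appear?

[E [E [E [T [F n]]] & [T [T [F id]] * [F ( [E [T [F id]]] )]]] & [T [F id]]]

4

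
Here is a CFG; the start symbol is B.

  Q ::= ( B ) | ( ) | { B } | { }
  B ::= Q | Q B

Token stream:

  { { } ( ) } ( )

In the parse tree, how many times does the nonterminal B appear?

4

[B [Q { [B [Q { }] [B [Q ( )]]] }] [B [Q ( )]]]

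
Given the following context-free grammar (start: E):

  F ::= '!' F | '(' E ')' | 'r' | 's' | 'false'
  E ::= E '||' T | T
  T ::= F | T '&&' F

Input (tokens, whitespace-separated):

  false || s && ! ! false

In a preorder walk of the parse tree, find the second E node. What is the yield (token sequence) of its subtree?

false

[E [E [T [F false]]] || [T [T [F s]] && [F ! [F ! [F false]]]]]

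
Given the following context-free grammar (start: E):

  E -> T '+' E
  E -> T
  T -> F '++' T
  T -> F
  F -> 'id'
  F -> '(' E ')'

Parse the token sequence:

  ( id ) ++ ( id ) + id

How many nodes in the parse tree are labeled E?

4

[E [T [F ( [E [T [F id]]] )] ++ [T [F ( [E [T [F id]]] )]]] + [E [T [F id]]]]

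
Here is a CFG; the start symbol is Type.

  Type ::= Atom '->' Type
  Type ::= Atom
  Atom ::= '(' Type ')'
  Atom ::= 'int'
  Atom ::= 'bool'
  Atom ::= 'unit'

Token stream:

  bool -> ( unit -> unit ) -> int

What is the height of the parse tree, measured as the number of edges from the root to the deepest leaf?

[Type [Atom bool] -> [Type [Atom ( [Type [Atom unit] -> [Type [Atom unit]]] )] -> [Type [Atom int]]]]

6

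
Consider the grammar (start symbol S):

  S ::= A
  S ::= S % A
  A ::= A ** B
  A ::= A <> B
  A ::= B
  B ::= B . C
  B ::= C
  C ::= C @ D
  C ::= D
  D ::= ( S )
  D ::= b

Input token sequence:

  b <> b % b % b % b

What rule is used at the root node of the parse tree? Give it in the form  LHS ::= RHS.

S ::= S % A

[S [S [S [S [A [A [B [C [D b]]]] <> [B [C [D b]]]]] % [A [B [C [D b]]]]] % [A [B [C [D b]]]]] % [A [B [C [D b]]]]]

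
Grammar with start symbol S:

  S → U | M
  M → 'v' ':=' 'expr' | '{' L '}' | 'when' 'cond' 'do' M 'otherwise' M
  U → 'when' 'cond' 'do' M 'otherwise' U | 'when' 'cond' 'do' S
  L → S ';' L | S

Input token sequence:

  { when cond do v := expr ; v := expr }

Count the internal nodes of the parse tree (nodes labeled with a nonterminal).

[S [M { [L [S [U when cond do [S [M v := expr]]]] ; [L [S [M v := expr]]]] }]]

10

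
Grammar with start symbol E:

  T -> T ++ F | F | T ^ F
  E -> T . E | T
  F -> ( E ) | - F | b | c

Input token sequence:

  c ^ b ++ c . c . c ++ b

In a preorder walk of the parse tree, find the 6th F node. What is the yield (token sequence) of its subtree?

b

[E [T [T [T [F c]] ^ [F b]] ++ [F c]] . [E [T [F c]] . [E [T [T [F c]] ++ [F b]]]]]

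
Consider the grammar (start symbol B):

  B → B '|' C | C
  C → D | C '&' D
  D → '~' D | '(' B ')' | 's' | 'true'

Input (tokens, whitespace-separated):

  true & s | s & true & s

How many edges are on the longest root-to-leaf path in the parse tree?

[B [B [C [C [D true]] & [D s]]] | [C [C [C [D s]] & [D true]] & [D s]]]

5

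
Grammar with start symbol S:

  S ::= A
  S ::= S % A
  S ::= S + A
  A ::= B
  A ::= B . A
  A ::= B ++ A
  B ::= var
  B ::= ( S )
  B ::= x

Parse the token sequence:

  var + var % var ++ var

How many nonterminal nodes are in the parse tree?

11

[S [S [S [A [B var]]] + [A [B var]]] % [A [B var] ++ [A [B var]]]]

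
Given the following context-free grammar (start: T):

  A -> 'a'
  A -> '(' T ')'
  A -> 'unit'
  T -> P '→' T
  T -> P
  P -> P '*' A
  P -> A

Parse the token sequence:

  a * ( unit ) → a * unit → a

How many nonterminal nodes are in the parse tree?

16

[T [P [P [A a]] * [A ( [T [P [A unit]]] )]] → [T [P [P [A a]] * [A unit]] → [T [P [A a]]]]]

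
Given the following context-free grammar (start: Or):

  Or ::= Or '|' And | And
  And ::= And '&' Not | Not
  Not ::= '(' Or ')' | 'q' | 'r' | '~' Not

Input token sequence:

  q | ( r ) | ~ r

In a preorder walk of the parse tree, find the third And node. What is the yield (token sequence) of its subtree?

[Or [Or [Or [And [Not q]]] | [And [Not ( [Or [And [Not r]]] )]]] | [And [Not ~ [Not r]]]]

r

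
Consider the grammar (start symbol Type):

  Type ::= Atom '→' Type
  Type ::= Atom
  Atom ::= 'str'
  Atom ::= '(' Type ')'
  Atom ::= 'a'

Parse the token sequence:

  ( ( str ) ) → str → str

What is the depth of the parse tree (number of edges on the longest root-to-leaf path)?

[Type [Atom ( [Type [Atom ( [Type [Atom str]] )]] )] → [Type [Atom str] → [Type [Atom str]]]]

6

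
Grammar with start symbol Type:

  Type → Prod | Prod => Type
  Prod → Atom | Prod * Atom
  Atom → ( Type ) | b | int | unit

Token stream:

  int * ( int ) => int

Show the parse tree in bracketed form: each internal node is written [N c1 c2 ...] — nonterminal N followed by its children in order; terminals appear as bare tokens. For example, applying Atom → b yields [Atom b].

[Type [Prod [Prod [Atom int]] * [Atom ( [Type [Prod [Atom int]]] )]] => [Type [Prod [Atom int]]]]

Type
Prod => Type
Prod * Atom => Type
Atom * Atom => Type
int * Atom => Type
int * ( Type ) => Type
int * ( Prod ) => Type
int * ( Atom ) => Type
int * ( int ) => Type
int * ( int ) => Prod
int * ( int ) => Atom
int * ( int ) => int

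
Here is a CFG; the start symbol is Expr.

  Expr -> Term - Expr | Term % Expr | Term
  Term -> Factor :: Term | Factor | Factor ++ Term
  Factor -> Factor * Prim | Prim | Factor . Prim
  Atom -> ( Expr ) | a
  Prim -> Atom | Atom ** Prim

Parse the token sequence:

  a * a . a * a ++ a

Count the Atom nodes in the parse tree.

[Expr [Term [Factor [Factor [Factor [Factor [Prim [Atom a]]] * [Prim [Atom a]]] . [Prim [Atom a]]] * [Prim [Atom a]]] ++ [Term [Factor [Prim [Atom a]]]]]]

5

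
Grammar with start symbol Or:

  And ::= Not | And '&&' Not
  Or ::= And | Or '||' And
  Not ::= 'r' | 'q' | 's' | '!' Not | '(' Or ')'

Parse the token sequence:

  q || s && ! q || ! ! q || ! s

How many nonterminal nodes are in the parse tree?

[Or [Or [Or [Or [And [Not q]]] || [And [And [Not s]] && [Not ! [Not q]]]] || [And [Not ! [Not ! [Not q]]]]] || [And [Not ! [Not s]]]]

18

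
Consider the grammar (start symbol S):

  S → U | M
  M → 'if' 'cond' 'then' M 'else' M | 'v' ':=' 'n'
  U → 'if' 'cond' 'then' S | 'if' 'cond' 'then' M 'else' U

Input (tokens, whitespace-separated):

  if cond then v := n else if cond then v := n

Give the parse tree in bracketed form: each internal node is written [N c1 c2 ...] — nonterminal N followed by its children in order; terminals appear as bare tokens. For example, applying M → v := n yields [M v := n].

S
U
if cond then M else U
if cond then v := n else U
if cond then v := n else if cond then S
if cond then v := n else if cond then M
if cond then v := n else if cond then v := n

[S [U if cond then [M v := n] else [U if cond then [S [M v := n]]]]]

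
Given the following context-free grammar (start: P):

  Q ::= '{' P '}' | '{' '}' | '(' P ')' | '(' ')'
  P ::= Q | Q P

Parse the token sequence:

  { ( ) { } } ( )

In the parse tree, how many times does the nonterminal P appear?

[P [Q { [P [Q ( )] [P [Q { }]]] }] [P [Q ( )]]]

4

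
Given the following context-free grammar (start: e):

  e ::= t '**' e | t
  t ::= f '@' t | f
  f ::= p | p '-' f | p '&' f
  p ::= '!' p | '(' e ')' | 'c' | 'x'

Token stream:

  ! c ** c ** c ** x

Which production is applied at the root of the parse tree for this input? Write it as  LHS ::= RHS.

[e [t [f [p ! [p c]]]] ** [e [t [f [p c]]] ** [e [t [f [p c]]] ** [e [t [f [p x]]]]]]]

e ::= t '**' e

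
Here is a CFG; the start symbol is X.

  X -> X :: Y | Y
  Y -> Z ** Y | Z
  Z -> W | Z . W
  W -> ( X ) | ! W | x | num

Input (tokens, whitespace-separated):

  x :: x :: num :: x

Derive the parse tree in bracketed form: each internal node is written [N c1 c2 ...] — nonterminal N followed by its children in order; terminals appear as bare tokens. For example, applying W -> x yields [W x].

[X [X [X [X [Y [Z [W x]]]] :: [Y [Z [W x]]]] :: [Y [Z [W num]]]] :: [Y [Z [W x]]]]

X
X :: Y
X :: Y :: Y
X :: Y :: Y :: Y
Y :: Y :: Y :: Y
Z :: Y :: Y :: Y
W :: Y :: Y :: Y
x :: Y :: Y :: Y
x :: Z :: Y :: Y
x :: W :: Y :: Y
x :: x :: Y :: Y
x :: x :: Z :: Y
x :: x :: W :: Y
x :: x :: num :: Y
x :: x :: num :: Z
x :: x :: num :: W
x :: x :: num :: x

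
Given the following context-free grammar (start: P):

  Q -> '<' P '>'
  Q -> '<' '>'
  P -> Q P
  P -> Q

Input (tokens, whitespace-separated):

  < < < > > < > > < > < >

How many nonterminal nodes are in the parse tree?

[P [Q < [P [Q < [P [Q < >]] >] [P [Q < >]]] >] [P [Q < >] [P [Q < >]]]]

12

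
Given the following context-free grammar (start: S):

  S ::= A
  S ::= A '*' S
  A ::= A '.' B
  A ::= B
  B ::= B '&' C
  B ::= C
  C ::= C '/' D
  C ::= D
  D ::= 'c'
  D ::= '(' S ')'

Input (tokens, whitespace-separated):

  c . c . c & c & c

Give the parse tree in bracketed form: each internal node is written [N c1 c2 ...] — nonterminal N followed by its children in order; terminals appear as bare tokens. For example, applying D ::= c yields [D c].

[S [A [A [A [B [C [D c]]]] . [B [C [D c]]]] . [B [B [B [C [D c]]] & [C [D c]]] & [C [D c]]]]]

S
A
A . B
A . B . B
B . B . B
C . B . B
D . B . B
c . B . B
c . C . B
c . D . B
c . c . B
c . c . B & C
c . c . B & C & C
c . c . C & C & C
c . c . D & C & C
c . c . c & C & C
c . c . c & D & C
c . c . c & c & C
c . c . c & c & D
c . c . c & c & c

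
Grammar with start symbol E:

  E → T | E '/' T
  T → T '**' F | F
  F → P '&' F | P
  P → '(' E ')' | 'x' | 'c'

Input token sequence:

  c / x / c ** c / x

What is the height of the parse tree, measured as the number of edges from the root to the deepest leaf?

[E [E [E [E [T [F [P c]]]] / [T [F [P x]]]] / [T [T [F [P c]]] ** [F [P c]]]] / [T [F [P x]]]]

7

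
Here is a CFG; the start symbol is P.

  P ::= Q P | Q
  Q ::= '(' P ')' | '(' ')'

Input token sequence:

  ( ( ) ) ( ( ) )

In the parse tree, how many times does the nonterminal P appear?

[P [Q ( [P [Q ( )]] )] [P [Q ( [P [Q ( )]] )]]]

4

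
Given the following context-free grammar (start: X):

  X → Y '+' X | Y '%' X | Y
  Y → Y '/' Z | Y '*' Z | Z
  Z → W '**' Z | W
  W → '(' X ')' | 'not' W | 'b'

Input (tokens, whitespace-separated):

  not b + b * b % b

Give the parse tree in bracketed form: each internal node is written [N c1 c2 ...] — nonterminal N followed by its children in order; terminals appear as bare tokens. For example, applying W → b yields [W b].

X
Y + X
Z + X
W + X
not W + X
not b + X
not b + Y % X
not b + Y * Z % X
not b + Z * Z % X
not b + W * Z % X
not b + b * Z % X
not b + b * W % X
not b + b * b % X
not b + b * b % Y
not b + b * b % Z
not b + b * b % W
not b + b * b % b

[X [Y [Z [W not [W b]]]] + [X [Y [Y [Z [W b]]] * [Z [W b]]] % [X [Y [Z [W b]]]]]]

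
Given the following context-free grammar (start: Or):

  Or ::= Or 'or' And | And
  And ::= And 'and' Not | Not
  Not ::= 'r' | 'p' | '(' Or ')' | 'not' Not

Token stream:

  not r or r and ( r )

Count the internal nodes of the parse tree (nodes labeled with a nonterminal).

[Or [Or [And [Not not [Not r]]]] or [And [And [Not r]] and [Not ( [Or [And [Not r]]] )]]]

12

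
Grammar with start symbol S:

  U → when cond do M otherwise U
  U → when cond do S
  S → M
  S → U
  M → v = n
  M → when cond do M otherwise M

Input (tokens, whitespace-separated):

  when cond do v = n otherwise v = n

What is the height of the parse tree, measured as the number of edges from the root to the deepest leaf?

3

[S [M when cond do [M v = n] otherwise [M v = n]]]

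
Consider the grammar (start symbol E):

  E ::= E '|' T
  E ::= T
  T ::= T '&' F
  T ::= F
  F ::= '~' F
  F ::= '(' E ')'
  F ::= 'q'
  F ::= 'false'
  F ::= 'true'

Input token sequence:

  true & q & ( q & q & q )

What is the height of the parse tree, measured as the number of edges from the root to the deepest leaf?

[E [T [T [T [F true]] & [F q]] & [F ( [E [T [T [T [F q]] & [F q]] & [F q]]] )]]]

8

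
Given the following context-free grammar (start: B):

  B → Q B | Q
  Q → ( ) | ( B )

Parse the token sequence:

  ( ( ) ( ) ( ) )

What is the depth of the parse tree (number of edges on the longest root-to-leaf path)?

[B [Q ( [B [Q ( )] [B [Q ( )] [B [Q ( )]]]] )]]

6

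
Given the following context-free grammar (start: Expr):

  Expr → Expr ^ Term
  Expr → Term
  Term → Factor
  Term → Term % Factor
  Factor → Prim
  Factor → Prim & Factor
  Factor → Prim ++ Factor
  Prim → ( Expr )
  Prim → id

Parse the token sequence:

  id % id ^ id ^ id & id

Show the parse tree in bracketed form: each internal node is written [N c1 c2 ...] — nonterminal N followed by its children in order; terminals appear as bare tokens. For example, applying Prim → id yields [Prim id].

[Expr [Expr [Expr [Term [Term [Factor [Prim id]]] % [Factor [Prim id]]]] ^ [Term [Factor [Prim id]]]] ^ [Term [Factor [Prim id] & [Factor [Prim id]]]]]

Expr
Expr ^ Term
Expr ^ Term ^ Term
Term ^ Term ^ Term
Term % Factor ^ Term ^ Term
Factor % Factor ^ Term ^ Term
Prim % Factor ^ Term ^ Term
id % Factor ^ Term ^ Term
id % Prim ^ Term ^ Term
id % id ^ Term ^ Term
id % id ^ Factor ^ Term
id % id ^ Prim ^ Term
id % id ^ id ^ Term
id % id ^ id ^ Factor
id % id ^ id ^ Prim & Factor
id % id ^ id ^ id & Factor
id % id ^ id ^ id & Prim
id % id ^ id ^ id & id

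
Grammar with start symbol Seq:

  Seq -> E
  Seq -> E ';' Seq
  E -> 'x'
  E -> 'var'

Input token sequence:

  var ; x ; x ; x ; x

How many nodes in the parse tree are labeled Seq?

5

[Seq [E var] ; [Seq [E x] ; [Seq [E x] ; [Seq [E x] ; [Seq [E x]]]]]]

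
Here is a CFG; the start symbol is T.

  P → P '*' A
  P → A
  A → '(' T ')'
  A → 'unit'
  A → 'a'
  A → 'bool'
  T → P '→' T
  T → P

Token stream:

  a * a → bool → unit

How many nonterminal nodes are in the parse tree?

[T [P [P [A a]] * [A a]] → [T [P [A bool]] → [T [P [A unit]]]]]

11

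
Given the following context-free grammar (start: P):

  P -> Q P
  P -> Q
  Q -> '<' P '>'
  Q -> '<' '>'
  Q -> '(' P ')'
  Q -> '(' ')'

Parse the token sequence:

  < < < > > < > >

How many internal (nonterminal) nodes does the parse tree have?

[P [Q < [P [Q < [P [Q < >]] >] [P [Q < >]]] >]]

8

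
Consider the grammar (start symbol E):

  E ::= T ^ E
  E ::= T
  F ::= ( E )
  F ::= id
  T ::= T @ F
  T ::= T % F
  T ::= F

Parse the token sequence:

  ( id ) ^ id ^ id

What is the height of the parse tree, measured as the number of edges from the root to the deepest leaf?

6

[E [T [F ( [E [T [F id]]] )]] ^ [E [T [F id]] ^ [E [T [F id]]]]]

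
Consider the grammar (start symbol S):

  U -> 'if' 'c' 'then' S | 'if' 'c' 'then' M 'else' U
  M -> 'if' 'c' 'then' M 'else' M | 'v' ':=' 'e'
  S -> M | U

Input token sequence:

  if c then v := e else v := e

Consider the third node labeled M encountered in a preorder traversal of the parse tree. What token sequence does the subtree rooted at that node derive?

v := e

[S [M if c then [M v := e] else [M v := e]]]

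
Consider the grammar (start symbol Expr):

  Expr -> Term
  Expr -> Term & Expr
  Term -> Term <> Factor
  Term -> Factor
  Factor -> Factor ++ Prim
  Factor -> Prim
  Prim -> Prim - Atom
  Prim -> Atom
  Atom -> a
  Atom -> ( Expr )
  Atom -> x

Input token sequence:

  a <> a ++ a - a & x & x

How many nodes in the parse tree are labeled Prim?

[Expr [Term [Term [Factor [Prim [Atom a]]]] <> [Factor [Factor [Prim [Atom a]]] ++ [Prim [Prim [Atom a]] - [Atom a]]]] & [Expr [Term [Factor [Prim [Atom x]]]] & [Expr [Term [Factor [Prim [Atom x]]]]]]]

6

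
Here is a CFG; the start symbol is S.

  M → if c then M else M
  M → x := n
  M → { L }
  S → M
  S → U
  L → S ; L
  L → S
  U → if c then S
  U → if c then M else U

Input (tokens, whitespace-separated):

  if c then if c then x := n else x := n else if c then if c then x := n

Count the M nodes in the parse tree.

4

[S [U if c then [M if c then [M x := n] else [M x := n]] else [U if c then [S [U if c then [S [M x := n]]]]]]]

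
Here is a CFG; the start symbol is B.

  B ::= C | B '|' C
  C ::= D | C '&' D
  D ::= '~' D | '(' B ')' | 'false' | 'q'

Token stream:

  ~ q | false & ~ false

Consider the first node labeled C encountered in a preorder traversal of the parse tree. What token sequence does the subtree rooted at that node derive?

[B [B [C [D ~ [D q]]]] | [C [C [D false]] & [D ~ [D false]]]]

~ q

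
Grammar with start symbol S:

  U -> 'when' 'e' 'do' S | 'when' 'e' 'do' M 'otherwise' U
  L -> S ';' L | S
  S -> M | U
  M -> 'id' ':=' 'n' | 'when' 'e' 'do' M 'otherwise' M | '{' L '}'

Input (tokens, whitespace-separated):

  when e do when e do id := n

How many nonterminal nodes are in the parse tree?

6

[S [U when e do [S [U when e do [S [M id := n]]]]]]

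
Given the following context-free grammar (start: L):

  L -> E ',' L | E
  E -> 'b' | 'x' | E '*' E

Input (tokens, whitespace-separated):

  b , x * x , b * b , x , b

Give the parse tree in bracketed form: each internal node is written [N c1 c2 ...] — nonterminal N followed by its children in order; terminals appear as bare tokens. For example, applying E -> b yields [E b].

L
E , L
b , L
b , E , L
b , E * E , L
b , x * E , L
b , x * x , L
b , x * x , E , L
b , x * x , E * E , L
b , x * x , b * E , L
b , x * x , b * b , L
b , x * x , b * b , E , L
b , x * x , b * b , x , L
b , x * x , b * b , x , E
b , x * x , b * b , x , b

[L [E b] , [L [E [E x] * [E x]] , [L [E [E b] * [E b]] , [L [E x] , [L [E b]]]]]]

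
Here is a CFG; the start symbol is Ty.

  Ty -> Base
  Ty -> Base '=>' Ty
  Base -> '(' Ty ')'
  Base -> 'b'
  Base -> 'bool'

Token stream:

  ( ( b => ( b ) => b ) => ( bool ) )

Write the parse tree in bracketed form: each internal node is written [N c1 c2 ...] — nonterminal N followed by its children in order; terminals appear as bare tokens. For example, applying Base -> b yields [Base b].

[Ty [Base ( [Ty [Base ( [Ty [Base b] => [Ty [Base ( [Ty [Base b]] )] => [Ty [Base b]]]] )] => [Ty [Base ( [Ty [Base bool]] )]]] )]]

Ty
Base
( Ty )
( Base => Ty )
( ( Ty ) => Ty )
( ( Base => Ty ) => Ty )
( ( b => Ty ) => Ty )
( ( b => Base => Ty ) => Ty )
( ( b => ( Ty ) => Ty ) => Ty )
( ( b => ( Base ) => Ty ) => Ty )
( ( b => ( b ) => Ty ) => Ty )
( ( b => ( b ) => Base ) => Ty )
( ( b => ( b ) => b ) => Ty )
( ( b => ( b ) => b ) => Base )
( ( b => ( b ) => b ) => ( Ty ) )
( ( b => ( b ) => b ) => ( Base ) )
( ( b => ( b ) => b ) => ( bool ) )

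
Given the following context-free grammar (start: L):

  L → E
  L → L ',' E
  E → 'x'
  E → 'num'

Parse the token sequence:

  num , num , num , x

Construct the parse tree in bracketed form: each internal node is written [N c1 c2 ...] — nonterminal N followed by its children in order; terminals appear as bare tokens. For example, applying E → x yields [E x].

[L [L [L [L [E num]] , [E num]] , [E num]] , [E x]]

L
L , E
L , E , E
L , E , E , E
E , E , E , E
num , E , E , E
num , num , E , E
num , num , num , E
num , num , num , x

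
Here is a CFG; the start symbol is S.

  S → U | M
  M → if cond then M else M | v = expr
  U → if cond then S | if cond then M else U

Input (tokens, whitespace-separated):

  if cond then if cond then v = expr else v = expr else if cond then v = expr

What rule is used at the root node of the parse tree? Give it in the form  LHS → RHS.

[S [U if cond then [M if cond then [M v = expr] else [M v = expr]] else [U if cond then [S [M v = expr]]]]]

S → U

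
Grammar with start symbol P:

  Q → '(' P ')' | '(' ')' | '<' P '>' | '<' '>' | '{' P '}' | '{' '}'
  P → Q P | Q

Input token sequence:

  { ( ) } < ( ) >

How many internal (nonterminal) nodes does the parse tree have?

[P [Q { [P [Q ( )]] }] [P [Q < [P [Q ( )]] >]]]

8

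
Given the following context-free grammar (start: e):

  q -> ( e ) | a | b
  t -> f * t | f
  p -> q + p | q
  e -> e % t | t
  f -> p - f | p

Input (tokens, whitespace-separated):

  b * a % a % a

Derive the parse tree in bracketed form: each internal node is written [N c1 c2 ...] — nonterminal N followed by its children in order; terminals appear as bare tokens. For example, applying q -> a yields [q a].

e
e % t
e % t % t
t % t % t
f * t % t % t
p * t % t % t
q * t % t % t
b * t % t % t
b * f % t % t
b * p % t % t
b * q % t % t
b * a % t % t
b * a % f % t
b * a % p % t
b * a % q % t
b * a % a % t
b * a % a % f
b * a % a % p
b * a % a % q
b * a % a % a

[e [e [e [t [f [p [q b]]] * [t [f [p [q a]]]]]] % [t [f [p [q a]]]]] % [t [f [p [q a]]]]]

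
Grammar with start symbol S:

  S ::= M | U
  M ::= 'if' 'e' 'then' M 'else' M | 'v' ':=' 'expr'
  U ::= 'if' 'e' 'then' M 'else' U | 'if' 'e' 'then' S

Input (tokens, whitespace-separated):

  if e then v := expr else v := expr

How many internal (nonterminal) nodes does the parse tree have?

[S [M if e then [M v := expr] else [M v := expr]]]

4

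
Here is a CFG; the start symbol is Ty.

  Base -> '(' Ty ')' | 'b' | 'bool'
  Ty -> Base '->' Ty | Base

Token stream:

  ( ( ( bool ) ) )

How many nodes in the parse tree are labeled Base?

4

[Ty [Base ( [Ty [Base ( [Ty [Base ( [Ty [Base bool]] )]] )]] )]]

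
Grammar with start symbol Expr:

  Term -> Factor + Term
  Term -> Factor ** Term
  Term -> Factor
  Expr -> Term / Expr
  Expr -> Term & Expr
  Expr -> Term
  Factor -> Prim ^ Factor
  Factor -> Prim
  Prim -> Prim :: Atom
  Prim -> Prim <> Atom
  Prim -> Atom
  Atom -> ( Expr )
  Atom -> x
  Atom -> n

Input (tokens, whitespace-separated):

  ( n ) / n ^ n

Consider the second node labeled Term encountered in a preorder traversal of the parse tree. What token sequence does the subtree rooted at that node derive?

n

[Expr [Term [Factor [Prim [Atom ( [Expr [Term [Factor [Prim [Atom n]]]]] )]]]] / [Expr [Term [Factor [Prim [Atom n]] ^ [Factor [Prim [Atom n]]]]]]]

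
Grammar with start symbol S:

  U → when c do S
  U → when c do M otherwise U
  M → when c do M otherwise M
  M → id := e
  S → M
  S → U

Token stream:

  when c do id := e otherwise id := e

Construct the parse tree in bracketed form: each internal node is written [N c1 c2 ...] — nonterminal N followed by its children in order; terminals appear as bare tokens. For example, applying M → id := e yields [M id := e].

[S [M when c do [M id := e] otherwise [M id := e]]]

S
M
when c do M otherwise M
when c do id := e otherwise M
when c do id := e otherwise id := e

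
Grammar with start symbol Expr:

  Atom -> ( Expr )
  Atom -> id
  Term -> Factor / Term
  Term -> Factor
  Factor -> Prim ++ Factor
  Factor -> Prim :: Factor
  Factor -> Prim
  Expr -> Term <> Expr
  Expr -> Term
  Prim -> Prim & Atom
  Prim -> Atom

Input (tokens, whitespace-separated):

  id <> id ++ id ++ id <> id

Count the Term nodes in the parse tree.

[Expr [Term [Factor [Prim [Atom id]]]] <> [Expr [Term [Factor [Prim [Atom id]] ++ [Factor [Prim [Atom id]] ++ [Factor [Prim [Atom id]]]]]] <> [Expr [Term [Factor [Prim [Atom id]]]]]]]

3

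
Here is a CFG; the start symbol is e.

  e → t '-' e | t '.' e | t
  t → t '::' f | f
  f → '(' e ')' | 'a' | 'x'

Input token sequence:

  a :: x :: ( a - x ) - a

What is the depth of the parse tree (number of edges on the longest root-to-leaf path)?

7

[e [t [t [t [f a]] :: [f x]] :: [f ( [e [t [f a]] - [e [t [f x]]]] )]] - [e [t [f a]]]]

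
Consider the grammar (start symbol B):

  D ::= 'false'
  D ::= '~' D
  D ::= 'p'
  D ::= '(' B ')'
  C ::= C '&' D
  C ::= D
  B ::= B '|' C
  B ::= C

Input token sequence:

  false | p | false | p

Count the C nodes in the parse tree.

4

[B [B [B [B [C [D false]]] | [C [D p]]] | [C [D false]]] | [C [D p]]]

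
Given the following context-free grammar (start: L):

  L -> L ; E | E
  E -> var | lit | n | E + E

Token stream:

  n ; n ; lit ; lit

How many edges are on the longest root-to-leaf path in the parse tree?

[L [L [L [L [E n]] ; [E n]] ; [E lit]] ; [E lit]]

5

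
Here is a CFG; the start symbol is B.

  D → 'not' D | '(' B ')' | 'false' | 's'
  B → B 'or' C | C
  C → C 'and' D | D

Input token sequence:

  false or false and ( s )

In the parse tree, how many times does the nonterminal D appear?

4

[B [B [C [D false]]] or [C [C [D false]] and [D ( [B [C [D s]]] )]]]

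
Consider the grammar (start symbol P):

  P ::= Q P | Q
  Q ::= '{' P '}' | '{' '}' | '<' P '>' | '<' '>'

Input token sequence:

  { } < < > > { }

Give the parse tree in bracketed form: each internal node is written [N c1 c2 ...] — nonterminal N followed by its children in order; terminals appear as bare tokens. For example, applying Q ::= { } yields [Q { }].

P
Q P
{ } P
{ } Q P
{ } < P > P
{ } < Q > P
{ } < < > > P
{ } < < > > Q
{ } < < > > { }

[P [Q { }] [P [Q < [P [Q < >]] >] [P [Q { }]]]]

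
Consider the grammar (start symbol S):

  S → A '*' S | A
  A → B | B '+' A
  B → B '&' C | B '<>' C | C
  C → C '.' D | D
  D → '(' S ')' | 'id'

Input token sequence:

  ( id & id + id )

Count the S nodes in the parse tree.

2

[S [A [B [C [D ( [S [A [B [B [C [D id]]] & [C [D id]]] + [A [B [C [D id]]]]]] )]]]]]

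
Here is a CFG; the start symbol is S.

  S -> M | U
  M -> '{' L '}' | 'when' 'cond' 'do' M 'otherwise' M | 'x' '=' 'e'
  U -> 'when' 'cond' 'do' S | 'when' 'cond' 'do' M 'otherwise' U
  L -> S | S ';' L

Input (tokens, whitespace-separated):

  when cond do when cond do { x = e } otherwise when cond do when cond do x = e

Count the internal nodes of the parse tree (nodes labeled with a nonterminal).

[S [U when cond do [S [U when cond do [M { [L [S [M x = e]]] }] otherwise [U when cond do [S [U when cond do [S [M x = e]]]]]]]]]

13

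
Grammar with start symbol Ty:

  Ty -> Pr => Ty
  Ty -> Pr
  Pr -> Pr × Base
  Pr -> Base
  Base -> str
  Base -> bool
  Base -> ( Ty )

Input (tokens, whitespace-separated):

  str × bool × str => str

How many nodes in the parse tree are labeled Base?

[Ty [Pr [Pr [Pr [Base str]] × [Base bool]] × [Base str]] => [Ty [Pr [Base str]]]]

4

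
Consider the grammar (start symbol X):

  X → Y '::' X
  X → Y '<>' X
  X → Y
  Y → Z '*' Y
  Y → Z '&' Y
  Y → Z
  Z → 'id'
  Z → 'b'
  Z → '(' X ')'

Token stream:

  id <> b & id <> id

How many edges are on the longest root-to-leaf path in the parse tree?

5

[X [Y [Z id]] <> [X [Y [Z b] & [Y [Z id]]] <> [X [Y [Z id]]]]]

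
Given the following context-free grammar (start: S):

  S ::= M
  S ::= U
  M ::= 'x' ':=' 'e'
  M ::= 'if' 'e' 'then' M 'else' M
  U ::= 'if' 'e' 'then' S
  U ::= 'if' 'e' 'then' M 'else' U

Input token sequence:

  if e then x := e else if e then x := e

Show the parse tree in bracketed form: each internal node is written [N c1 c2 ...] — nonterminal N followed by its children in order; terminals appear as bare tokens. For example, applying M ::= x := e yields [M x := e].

[S [U if e then [M x := e] else [U if e then [S [M x := e]]]]]

S
U
if e then M else U
if e then x := e else U
if e then x := e else if e then S
if e then x := e else if e then M
if e then x := e else if e then x := e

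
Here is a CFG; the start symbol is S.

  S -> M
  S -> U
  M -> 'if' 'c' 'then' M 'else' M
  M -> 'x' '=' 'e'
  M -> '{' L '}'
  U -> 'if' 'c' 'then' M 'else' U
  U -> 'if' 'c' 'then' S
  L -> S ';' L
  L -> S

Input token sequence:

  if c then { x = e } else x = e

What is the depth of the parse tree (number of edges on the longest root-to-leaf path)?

[S [M if c then [M { [L [S [M x = e]]] }] else [M x = e]]]

6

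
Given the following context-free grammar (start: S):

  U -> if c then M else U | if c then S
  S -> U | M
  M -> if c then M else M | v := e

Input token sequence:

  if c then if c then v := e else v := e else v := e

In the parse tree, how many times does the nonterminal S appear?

1

[S [M if c then [M if c then [M v := e] else [M v := e]] else [M v := e]]]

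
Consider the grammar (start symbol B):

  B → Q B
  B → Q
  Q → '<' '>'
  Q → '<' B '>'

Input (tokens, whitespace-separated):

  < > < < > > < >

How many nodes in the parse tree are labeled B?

4

[B [Q < >] [B [Q < [B [Q < >]] >] [B [Q < >]]]]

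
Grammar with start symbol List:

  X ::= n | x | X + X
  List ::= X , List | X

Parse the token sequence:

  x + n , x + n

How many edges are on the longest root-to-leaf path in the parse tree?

[List [X [X x] + [X n]] , [List [X [X x] + [X n]]]]

4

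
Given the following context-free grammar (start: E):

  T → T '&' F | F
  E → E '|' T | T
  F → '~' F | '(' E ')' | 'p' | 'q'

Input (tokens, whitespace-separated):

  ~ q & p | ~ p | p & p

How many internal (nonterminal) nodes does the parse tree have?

[E [E [E [T [T [F ~ [F q]]] & [F p]]] | [T [F ~ [F p]]]] | [T [T [F p]] & [F p]]]

15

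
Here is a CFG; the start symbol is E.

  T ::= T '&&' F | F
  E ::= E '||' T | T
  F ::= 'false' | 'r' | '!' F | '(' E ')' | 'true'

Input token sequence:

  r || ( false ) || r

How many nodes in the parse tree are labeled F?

[E [E [E [T [F r]]] || [T [F ( [E [T [F false]]] )]]] || [T [F r]]]

4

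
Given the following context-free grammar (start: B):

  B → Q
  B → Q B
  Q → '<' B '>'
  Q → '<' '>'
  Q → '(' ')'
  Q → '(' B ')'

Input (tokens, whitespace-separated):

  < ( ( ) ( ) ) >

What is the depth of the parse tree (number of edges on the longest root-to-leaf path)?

7

[B [Q < [B [Q ( [B [Q ( )] [B [Q ( )]]] )]] >]]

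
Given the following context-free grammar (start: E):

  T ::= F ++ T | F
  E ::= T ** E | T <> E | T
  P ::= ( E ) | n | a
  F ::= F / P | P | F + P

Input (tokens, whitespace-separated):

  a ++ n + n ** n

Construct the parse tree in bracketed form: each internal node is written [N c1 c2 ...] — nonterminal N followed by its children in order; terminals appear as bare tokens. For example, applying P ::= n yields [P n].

E
T ** E
F ++ T ** E
P ++ T ** E
a ++ T ** E
a ++ F ** E
a ++ F + P ** E
a ++ P + P ** E
a ++ n + P ** E
a ++ n + n ** E
a ++ n + n ** T
a ++ n + n ** F
a ++ n + n ** P
a ++ n + n ** n

[E [T [F [P a]] ++ [T [F [F [P n]] + [P n]]]] ** [E [T [F [P n]]]]]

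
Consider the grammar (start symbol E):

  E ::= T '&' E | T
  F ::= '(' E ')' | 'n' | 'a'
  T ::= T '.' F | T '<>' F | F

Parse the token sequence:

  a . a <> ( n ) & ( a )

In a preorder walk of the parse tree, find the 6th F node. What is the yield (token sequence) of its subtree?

[E [T [T [T [F a]] . [F a]] <> [F ( [E [T [F n]]] )]] & [E [T [F ( [E [T [F a]]] )]]]]

a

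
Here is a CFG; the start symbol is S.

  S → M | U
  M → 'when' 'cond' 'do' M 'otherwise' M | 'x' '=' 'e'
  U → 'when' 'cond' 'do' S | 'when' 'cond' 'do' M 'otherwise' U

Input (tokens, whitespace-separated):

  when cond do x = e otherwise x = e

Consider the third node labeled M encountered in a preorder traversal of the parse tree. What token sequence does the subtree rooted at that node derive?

x = e

[S [M when cond do [M x = e] otherwise [M x = e]]]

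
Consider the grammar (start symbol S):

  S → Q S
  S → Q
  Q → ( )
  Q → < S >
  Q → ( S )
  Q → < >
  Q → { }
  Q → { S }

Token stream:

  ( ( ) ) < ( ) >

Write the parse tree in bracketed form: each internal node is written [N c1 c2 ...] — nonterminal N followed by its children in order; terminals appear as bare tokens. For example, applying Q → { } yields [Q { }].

S
Q S
( S ) S
( Q ) S
( ( ) ) S
( ( ) ) Q
( ( ) ) < S >
( ( ) ) < Q >
( ( ) ) < ( ) >

[S [Q ( [S [Q ( )]] )] [S [Q < [S [Q ( )]] >]]]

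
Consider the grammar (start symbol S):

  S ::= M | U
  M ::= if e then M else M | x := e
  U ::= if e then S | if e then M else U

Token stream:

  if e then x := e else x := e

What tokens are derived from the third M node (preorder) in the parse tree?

x := e

[S [M if e then [M x := e] else [M x := e]]]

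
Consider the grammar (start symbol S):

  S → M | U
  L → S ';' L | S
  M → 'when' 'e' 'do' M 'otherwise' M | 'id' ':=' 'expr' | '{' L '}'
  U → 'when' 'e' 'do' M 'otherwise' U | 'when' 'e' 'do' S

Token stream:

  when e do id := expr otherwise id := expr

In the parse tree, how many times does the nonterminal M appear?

[S [M when e do [M id := expr] otherwise [M id := expr]]]

3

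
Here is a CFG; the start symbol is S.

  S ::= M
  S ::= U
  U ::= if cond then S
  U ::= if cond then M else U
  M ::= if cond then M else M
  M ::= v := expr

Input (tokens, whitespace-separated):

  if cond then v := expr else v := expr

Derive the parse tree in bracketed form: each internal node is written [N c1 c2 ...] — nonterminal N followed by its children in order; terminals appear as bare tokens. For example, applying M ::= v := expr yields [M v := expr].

S
M
if cond then M else M
if cond then v := expr else M
if cond then v := expr else v := expr

[S [M if cond then [M v := expr] else [M v := expr]]]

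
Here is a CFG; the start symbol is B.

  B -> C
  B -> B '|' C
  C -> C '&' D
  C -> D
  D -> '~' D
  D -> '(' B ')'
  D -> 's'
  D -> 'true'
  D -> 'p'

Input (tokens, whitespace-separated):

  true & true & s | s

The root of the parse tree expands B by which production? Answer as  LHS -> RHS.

B -> B '|' C

[B [B [C [C [C [D true]] & [D true]] & [D s]]] | [C [D s]]]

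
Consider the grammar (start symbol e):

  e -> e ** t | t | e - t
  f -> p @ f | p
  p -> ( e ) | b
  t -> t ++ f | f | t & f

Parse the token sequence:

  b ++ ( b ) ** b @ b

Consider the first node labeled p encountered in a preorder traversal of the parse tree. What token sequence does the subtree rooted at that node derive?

b

[e [e [t [t [f [p b]]] ++ [f [p ( [e [t [f [p b]]]] )]]]] ** [t [f [p b] @ [f [p b]]]]]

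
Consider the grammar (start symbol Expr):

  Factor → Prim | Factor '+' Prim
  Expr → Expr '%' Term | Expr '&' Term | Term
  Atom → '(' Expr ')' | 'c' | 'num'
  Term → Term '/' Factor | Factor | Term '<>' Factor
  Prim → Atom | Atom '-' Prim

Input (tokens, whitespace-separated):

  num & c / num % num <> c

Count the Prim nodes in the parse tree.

5

[Expr [Expr [Expr [Term [Factor [Prim [Atom num]]]]] & [Term [Term [Factor [Prim [Atom c]]]] / [Factor [Prim [Atom num]]]]] % [Term [Term [Factor [Prim [Atom num]]]] <> [Factor [Prim [Atom c]]]]]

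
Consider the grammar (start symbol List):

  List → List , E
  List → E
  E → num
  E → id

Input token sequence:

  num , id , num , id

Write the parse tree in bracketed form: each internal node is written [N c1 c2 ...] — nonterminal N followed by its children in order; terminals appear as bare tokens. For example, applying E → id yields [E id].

List
List , E
List , E , E
List , E , E , E
E , E , E , E
num , E , E , E
num , id , E , E
num , id , num , E
num , id , num , id

[List [List [List [List [E num]] , [E id]] , [E num]] , [E id]]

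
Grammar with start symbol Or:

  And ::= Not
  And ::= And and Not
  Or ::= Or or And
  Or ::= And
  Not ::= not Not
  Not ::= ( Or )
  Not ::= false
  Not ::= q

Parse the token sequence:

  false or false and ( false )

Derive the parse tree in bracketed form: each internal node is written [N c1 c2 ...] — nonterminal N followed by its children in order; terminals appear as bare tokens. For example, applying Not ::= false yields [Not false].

Or
Or or And
And or And
Not or And
false or And
false or And and Not
false or Not and Not
false or false and Not
false or false and ( Or )
false or false and ( And )
false or false and ( Not )
false or false and ( false )

[Or [Or [And [Not false]]] or [And [And [Not false]] and [Not ( [Or [And [Not false]]] )]]]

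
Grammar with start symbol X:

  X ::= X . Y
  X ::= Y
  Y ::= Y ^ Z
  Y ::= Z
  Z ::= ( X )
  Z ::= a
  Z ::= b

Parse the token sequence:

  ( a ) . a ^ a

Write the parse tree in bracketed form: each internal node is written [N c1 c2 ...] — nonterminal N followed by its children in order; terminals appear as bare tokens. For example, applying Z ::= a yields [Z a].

X
X . Y
Y . Y
Z . Y
( X ) . Y
( Y ) . Y
( Z ) . Y
( a ) . Y
( a ) . Y ^ Z
( a ) . Z ^ Z
( a ) . a ^ Z
( a ) . a ^ a

[X [X [Y [Z ( [X [Y [Z a]]] )]]] . [Y [Y [Z a]] ^ [Z a]]]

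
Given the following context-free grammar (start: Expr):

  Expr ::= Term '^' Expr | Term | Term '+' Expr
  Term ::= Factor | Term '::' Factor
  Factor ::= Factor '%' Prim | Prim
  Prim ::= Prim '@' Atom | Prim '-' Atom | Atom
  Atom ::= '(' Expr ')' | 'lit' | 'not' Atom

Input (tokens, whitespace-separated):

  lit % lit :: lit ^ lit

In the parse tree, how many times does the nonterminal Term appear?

[Expr [Term [Term [Factor [Factor [Prim [Atom lit]]] % [Prim [Atom lit]]]] :: [Factor [Prim [Atom lit]]]] ^ [Expr [Term [Factor [Prim [Atom lit]]]]]]

3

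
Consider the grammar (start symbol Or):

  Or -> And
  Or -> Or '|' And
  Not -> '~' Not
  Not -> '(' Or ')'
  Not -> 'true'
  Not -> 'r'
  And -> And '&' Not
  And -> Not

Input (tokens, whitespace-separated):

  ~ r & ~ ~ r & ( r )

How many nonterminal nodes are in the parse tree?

13

[Or [And [And [And [Not ~ [Not r]]] & [Not ~ [Not ~ [Not r]]]] & [Not ( [Or [And [Not r]]] )]]]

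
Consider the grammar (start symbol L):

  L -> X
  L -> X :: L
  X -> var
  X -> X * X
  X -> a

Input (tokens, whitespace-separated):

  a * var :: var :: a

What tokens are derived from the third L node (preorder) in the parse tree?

a

[L [X [X a] * [X var]] :: [L [X var] :: [L [X a]]]]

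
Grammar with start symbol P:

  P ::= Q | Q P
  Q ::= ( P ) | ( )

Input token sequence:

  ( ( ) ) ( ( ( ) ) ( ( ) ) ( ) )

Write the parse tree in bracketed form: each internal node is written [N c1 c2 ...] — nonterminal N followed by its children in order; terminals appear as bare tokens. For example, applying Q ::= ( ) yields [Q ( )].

[P [Q ( [P [Q ( )]] )] [P [Q ( [P [Q ( [P [Q ( )]] )] [P [Q ( [P [Q ( )]] )] [P [Q ( )]]]] )]]]

P
Q P
( P ) P
( Q ) P
( ( ) ) P
( ( ) ) Q
( ( ) ) ( P )
( ( ) ) ( Q P )
( ( ) ) ( ( P ) P )
( ( ) ) ( ( Q ) P )
( ( ) ) ( ( ( ) ) P )
( ( ) ) ( ( ( ) ) Q P )
( ( ) ) ( ( ( ) ) ( P ) P )
( ( ) ) ( ( ( ) ) ( Q ) P )
( ( ) ) ( ( ( ) ) ( ( ) ) P )
( ( ) ) ( ( ( ) ) ( ( ) ) Q )
( ( ) ) ( ( ( ) ) ( ( ) ) ( ) )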